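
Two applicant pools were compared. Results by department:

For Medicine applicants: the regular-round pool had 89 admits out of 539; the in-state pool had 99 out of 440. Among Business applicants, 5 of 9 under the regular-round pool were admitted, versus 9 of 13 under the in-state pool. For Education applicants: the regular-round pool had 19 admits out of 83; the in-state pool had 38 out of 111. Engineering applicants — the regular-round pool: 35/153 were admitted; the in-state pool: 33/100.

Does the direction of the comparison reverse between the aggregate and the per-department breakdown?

Medicine: the regular-round pool 89/539 = 16.5%, the in-state pool 99/440 = 22.5% → the in-state pool
Business: the regular-round pool 5/9 = 55.6%, the in-state pool 9/13 = 69.2% → the in-state pool
Education: the regular-round pool 19/83 = 22.9%, the in-state pool 38/111 = 34.2% → the in-state pool
Engineering: the regular-round pool 35/153 = 22.9%, the in-state pool 33/100 = 33.0% → the in-state pool
Overall: the regular-round pool 148/784 = 18.9%, the in-state pool 179/664 = 27.0% → the in-state pool
The in-state pool wins overall and in every department group — no reversal.

No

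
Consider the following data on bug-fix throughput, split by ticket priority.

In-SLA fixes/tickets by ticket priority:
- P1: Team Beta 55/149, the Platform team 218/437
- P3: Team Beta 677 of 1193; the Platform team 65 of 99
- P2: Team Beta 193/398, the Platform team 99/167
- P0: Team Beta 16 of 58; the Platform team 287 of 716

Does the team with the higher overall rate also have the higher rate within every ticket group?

P1: Team Beta 55/149 = 36.9%, the Platform team 218/437 = 49.9% → the Platform team
P3: Team Beta 677/1193 = 56.7%, the Platform team 65/99 = 65.7% → the Platform team
P2: Team Beta 193/398 = 48.5%, the Platform team 99/167 = 59.3% → the Platform team
P0: Team Beta 16/58 = 27.6%, the Platform team 287/716 = 40.1% → the Platform team
Overall: Team Beta 941/1798 = 52.3%, the Platform team 669/1419 = 47.1% → Team Beta
The Platform team wins each ticket group but Team Beta wins overall — the comparison reverses. The Platform team's tickets skew toward P0, which has a lower base rate.

No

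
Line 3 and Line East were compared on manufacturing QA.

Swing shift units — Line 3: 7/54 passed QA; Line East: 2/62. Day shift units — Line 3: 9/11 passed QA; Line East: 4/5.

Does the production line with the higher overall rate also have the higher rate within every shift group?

Yes

Swing shift: Line 3 7/54 = 13.0%, Line East 2/62 = 3.2% → Line 3
Day shift: Line 3 9/11 = 81.8%, Line East 4/5 = 80.0% → Line 3
Overall: Line 3 16/65 = 24.6%, Line East 6/67 = 9.0% → Line 3
Line 3 wins overall and in every shift group — no reversal.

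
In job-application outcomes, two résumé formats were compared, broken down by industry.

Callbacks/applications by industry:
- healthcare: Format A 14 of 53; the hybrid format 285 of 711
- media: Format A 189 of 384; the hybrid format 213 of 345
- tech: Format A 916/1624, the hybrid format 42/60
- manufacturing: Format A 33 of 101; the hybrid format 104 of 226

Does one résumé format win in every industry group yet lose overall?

Healthcare: Format A 14/53 = 26.4%, the hybrid format 285/711 = 40.1% → the hybrid format
Media: Format A 189/384 = 49.2%, the hybrid format 213/345 = 61.7% → the hybrid format
Tech: Format A 916/1624 = 56.4%, the hybrid format 42/60 = 70.0% → the hybrid format
Manufacturing: Format A 33/101 = 32.7%, the hybrid format 104/226 = 46.0% → the hybrid format
Overall: Format A 1152/2162 = 53.3%, the hybrid format 644/1342 = 48.0% → Format A
The hybrid format wins each industry group but Format A wins overall — the comparison reverses. The hybrid format's applications skew toward healthcare, which has a lower base rate.

Yes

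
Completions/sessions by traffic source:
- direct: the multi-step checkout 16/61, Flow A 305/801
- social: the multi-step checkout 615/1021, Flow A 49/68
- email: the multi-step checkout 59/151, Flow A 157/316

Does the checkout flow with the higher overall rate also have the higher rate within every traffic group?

No

Direct: the multi-step checkout 16/61 = 26.2%, Flow A 305/801 = 38.1% → Flow A
Social: the multi-step checkout 615/1021 = 60.2%, Flow A 49/68 = 72.1% → Flow A
Email: the multi-step checkout 59/151 = 39.1%, Flow A 157/316 = 49.7% → Flow A
Overall: the multi-step checkout 690/1233 = 56.0%, Flow A 511/1185 = 43.1% → the multi-step checkout
Flow A wins each traffic group but the multi-step checkout wins overall — the comparison reverses. Flow A's sessions skew toward direct, which has a lower base rate.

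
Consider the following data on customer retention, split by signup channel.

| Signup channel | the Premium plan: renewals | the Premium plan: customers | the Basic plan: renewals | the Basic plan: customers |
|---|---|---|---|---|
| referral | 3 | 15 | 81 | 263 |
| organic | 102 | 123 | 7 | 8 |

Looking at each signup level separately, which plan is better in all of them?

the Basic plan

Referral: the Premium plan 3/15 = 20.0%, the Basic plan 81/263 = 30.8% → the Basic plan
Organic: the Premium plan 102/123 = 82.9%, the Basic plan 7/8 = 87.5% → the Basic plan
The Basic plan has the higher rate in both groups.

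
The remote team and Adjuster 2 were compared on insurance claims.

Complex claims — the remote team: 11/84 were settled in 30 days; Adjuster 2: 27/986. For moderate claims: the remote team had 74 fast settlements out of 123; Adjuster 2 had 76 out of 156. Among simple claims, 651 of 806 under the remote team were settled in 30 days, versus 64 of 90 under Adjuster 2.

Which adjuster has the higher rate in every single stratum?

Complex: the remote team 11/84 = 13.1%, Adjuster 2 27/986 = 2.7% → the remote team
Moderate: the remote team 74/123 = 60.2%, Adjuster 2 76/156 = 48.7% → the remote team
Simple: the remote team 651/806 = 80.8%, Adjuster 2 64/90 = 71.1% → the remote team
The remote team has the higher rate in all 3 groups.

the remote team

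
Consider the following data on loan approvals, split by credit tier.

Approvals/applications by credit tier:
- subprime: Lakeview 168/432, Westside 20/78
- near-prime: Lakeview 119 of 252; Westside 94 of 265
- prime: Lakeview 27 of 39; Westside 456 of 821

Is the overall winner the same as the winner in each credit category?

Subprime: Lakeview 168/432 = 38.9%, Westside 20/78 = 25.6% → Lakeview
Near-prime: Lakeview 119/252 = 47.2%, Westside 94/265 = 35.5% → Lakeview
Prime: Lakeview 27/39 = 69.2%, Westside 456/821 = 55.5% → Lakeview
Overall: Lakeview 314/723 = 43.4%, Westside 570/1164 = 49.0% → Westside
Lakeview wins each credit group but Westside wins overall — the comparison reverses. Lakeview's applications skew toward subprime, which has a lower base rate.

No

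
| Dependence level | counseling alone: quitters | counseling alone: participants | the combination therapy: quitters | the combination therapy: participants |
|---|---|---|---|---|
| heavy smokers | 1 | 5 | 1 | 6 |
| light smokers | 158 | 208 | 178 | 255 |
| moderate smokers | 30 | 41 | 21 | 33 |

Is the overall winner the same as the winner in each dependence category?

Yes

Heavy smokers: counseling alone 1/5 = 20.0%, the combination therapy 1/6 = 16.7% → counseling alone
Light smokers: counseling alone 158/208 = 76.0%, the combination therapy 178/255 = 69.8% → counseling alone
Moderate smokers: counseling alone 30/41 = 73.2%, the combination therapy 21/33 = 63.6% → counseling alone
Overall: counseling alone 189/254 = 74.4%, the combination therapy 200/294 = 68.0% → counseling alone
Counseling alone wins overall and in every dependence group — no reversal.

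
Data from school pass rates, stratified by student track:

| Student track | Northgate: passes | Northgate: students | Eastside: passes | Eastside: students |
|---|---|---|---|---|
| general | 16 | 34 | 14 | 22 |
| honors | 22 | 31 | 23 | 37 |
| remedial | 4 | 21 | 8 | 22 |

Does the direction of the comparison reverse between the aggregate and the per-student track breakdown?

No

General: Northgate 16/34 = 47.1%, Eastside 14/22 = 63.6% → Eastside
Honors: Northgate 22/31 = 71.0%, Eastside 23/37 = 62.2% → Northgate
Remedial: Northgate 4/21 = 19.0%, Eastside 8/22 = 36.4% → Eastside
Overall: Northgate 42/86 = 48.8%, Eastside 45/81 = 55.6% → Eastside
Neither sweeps: Northgate wins 1 of 3 groups, Eastside wins 2. Eastside wins overall but not every group — no Simpson reversal.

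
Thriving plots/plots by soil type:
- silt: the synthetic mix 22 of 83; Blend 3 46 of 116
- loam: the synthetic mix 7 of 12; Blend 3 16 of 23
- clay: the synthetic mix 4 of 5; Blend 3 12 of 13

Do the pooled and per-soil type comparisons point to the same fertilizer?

Silt: the synthetic mix 22/83 = 26.5%, Blend 3 46/116 = 39.7% → Blend 3
Loam: the synthetic mix 7/12 = 58.3%, Blend 3 16/23 = 69.6% → Blend 3
Clay: the synthetic mix 4/5 = 80.0%, Blend 3 12/13 = 92.3% → Blend 3
Overall: the synthetic mix 33/100 = 33.0%, Blend 3 74/152 = 48.7% → Blend 3
Blend 3 wins overall and in every soil group — no reversal.

Yes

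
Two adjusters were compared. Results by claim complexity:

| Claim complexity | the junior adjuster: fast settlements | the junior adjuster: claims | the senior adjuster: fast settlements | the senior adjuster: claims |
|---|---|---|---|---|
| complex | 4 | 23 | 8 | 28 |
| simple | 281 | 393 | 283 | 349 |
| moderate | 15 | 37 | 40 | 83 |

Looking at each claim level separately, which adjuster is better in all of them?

Complex: the junior adjuster 4/23 = 17.4%, the senior adjuster 8/28 = 28.6% → the senior adjuster
Simple: the junior adjuster 281/393 = 71.5%, the senior adjuster 283/349 = 81.1% → the senior adjuster
Moderate: the junior adjuster 15/37 = 40.5%, the senior adjuster 40/83 = 48.2% → the senior adjuster
The senior adjuster has the higher rate in all 3 groups.

the senior adjuster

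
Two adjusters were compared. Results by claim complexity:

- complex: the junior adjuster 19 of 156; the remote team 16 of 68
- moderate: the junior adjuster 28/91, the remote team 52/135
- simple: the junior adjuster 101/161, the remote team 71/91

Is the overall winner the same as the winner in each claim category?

Yes

Complex: the junior adjuster 19/156 = 12.2%, the remote team 16/68 = 23.5% → the remote team
Moderate: the junior adjuster 28/91 = 30.8%, the remote team 52/135 = 38.5% → the remote team
Simple: the junior adjuster 101/161 = 62.7%, the remote team 71/91 = 78.0% → the remote team
Overall: the junior adjuster 148/408 = 36.3%, the remote team 139/294 = 47.3% → the remote team
The remote team wins overall and in every claim group — no reversal.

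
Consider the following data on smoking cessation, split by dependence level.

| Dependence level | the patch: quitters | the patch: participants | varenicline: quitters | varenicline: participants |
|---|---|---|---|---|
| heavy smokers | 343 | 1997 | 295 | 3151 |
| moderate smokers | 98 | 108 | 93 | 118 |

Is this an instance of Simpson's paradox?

Heavy smokers: the patch 343/1997 = 17.2%, varenicline 295/3151 = 9.4% → the patch
Moderate smokers: the patch 98/108 = 90.7%, varenicline 93/118 = 78.8% → the patch
Overall: the patch 441/2105 = 21.0%, varenicline 388/3269 = 11.9% → the patch
The patch wins overall and in every dependence group — no reversal.

No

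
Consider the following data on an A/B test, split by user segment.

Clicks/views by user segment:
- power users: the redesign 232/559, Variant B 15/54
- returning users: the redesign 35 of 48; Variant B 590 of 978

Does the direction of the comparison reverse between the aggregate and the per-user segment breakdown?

Power users: the redesign 232/559 = 41.5%, Variant B 15/54 = 27.8% → the redesign
Returning users: the redesign 35/48 = 72.9%, Variant B 590/978 = 60.3% → the redesign
Overall: the redesign 267/607 = 44.0%, Variant B 605/1032 = 58.6% → Variant B
The redesign wins each user group but Variant B wins overall — the comparison reverses. The redesign's views skew toward power users, which has a lower base rate.

Yes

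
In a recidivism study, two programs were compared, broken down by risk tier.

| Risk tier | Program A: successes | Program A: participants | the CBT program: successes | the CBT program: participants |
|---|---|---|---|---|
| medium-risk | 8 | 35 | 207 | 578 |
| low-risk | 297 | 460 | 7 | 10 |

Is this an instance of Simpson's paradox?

Yes

Medium-risk: Program A 8/35 = 22.9%, the CBT program 207/578 = 35.8% → the CBT program
Low-risk: Program A 297/460 = 64.6%, the CBT program 7/10 = 70.0% → the CBT program
Overall: Program A 305/495 = 61.6%, the CBT program 214/588 = 36.4% → Program A
The CBT program wins each risk group but Program A wins overall — the comparison reverses. The CBT program's participants skew toward medium-risk, which has a lower base rate.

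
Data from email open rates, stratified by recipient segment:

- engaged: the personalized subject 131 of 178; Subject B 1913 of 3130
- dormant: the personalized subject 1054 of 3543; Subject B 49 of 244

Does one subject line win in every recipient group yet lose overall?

Engaged: the personalized subject 131/178 = 73.6%, Subject B 1913/3130 = 61.1% → the personalized subject
Dormant: the personalized subject 1054/3543 = 29.7%, Subject B 49/244 = 20.1% → the personalized subject
Overall: the personalized subject 1185/3721 = 31.8%, Subject B 1962/3374 = 58.2% → Subject B
The personalized subject wins each recipient group but Subject B wins overall — the comparison reverses. The personalized subject's sends skew toward dormant, which has a lower base rate.

Yes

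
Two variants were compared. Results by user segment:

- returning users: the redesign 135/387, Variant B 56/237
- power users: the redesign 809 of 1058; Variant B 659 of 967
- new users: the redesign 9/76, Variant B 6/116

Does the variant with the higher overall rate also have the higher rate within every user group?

Yes

Returning users: the redesign 135/387 = 34.9%, Variant B 56/237 = 23.6% → the redesign
Power users: the redesign 809/1058 = 76.5%, Variant B 659/967 = 68.1% → the redesign
New users: the redesign 9/76 = 11.8%, Variant B 6/116 = 5.2% → the redesign
Overall: the redesign 953/1521 = 62.7%, Variant B 721/1320 = 54.6% → the redesign
The redesign wins overall and in every user group — no reversal.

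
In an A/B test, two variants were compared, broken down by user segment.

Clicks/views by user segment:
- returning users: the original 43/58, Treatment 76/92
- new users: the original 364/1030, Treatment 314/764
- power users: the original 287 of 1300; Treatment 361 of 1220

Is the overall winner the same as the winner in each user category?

Returning users: the original 43/58 = 74.1%, Treatment 76/92 = 82.6% → Treatment
New users: the original 364/1030 = 35.3%, Treatment 314/764 = 41.1% → Treatment
Power users: the original 287/1300 = 22.1%, Treatment 361/1220 = 29.6% → Treatment
Overall: the original 694/2388 = 29.1%, Treatment 751/2076 = 36.2% → Treatment
Treatment wins overall and in every user group — no reversal.

Yes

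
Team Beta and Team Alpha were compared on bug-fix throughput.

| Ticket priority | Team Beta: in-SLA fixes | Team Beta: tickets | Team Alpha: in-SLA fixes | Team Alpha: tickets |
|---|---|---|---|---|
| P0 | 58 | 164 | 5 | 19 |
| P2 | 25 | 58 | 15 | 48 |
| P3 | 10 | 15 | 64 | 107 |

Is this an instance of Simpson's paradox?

Yes

P0: Team Beta 58/164 = 35.4%, Team Alpha 5/19 = 26.3% → Team Beta
P2: Team Beta 25/58 = 43.1%, Team Alpha 15/48 = 31.2% → Team Beta
P3: Team Beta 10/15 = 66.7%, Team Alpha 64/107 = 59.8% → Team Beta
Overall: Team Beta 93/237 = 39.2%, Team Alpha 84/174 = 48.3% → Team Alpha
Team Beta wins each ticket group but Team Alpha wins overall — the comparison reverses. Team Beta's tickets skew toward P0, which has a lower base rate.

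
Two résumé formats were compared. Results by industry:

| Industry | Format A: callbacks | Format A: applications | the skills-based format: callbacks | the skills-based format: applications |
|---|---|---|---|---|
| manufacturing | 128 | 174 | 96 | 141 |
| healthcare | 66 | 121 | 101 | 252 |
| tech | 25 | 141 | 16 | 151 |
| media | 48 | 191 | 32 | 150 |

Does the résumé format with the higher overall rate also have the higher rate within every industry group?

Yes

Manufacturing: Format A 128/174 = 73.6%, the skills-based format 96/141 = 68.1% → Format A
Healthcare: Format A 66/121 = 54.5%, the skills-based format 101/252 = 40.1% → Format A
Tech: Format A 25/141 = 17.7%, the skills-based format 16/151 = 10.6% → Format A
Media: Format A 48/191 = 25.1%, the skills-based format 32/150 = 21.3% → Format A
Overall: Format A 267/627 = 42.6%, the skills-based format 245/694 = 35.3% → Format A
Format A wins overall and in every industry group — no reversal.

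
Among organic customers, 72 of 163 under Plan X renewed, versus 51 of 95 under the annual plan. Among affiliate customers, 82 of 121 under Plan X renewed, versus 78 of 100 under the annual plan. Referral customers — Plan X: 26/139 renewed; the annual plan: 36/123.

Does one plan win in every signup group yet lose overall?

Organic: Plan X 72/163 = 44.2%, the annual plan 51/95 = 53.7% → the annual plan
Affiliate: Plan X 82/121 = 67.8%, the annual plan 78/100 = 78.0% → the annual plan
Referral: Plan X 26/139 = 18.7%, the annual plan 36/123 = 29.3% → the annual plan
Overall: Plan X 180/423 = 42.6%, the annual plan 165/318 = 51.9% → the annual plan
The annual plan wins overall and in every signup group — no reversal.

No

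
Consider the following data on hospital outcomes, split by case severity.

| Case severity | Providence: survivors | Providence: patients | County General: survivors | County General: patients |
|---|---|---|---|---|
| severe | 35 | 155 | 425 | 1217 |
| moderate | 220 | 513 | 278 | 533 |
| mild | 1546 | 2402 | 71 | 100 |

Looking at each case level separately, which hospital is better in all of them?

Severe: Providence 35/155 = 22.6%, County General 425/1217 = 34.9% → County General
Moderate: Providence 220/513 = 42.9%, County General 278/533 = 52.2% → County General
Mild: Providence 1546/2402 = 64.4%, County General 71/100 = 71.0% → County General
County General has the higher rate in all 3 groups.

County General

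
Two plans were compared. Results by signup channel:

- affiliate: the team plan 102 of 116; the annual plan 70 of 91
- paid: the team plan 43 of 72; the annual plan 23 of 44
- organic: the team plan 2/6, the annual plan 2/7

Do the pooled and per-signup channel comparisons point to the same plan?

Affiliate: the team plan 102/116 = 87.9%, the annual plan 70/91 = 76.9% → the team plan
Paid: the team plan 43/72 = 59.7%, the annual plan 23/44 = 52.3% → the team plan
Organic: the team plan 2/6 = 33.3%, the annual plan 2/7 = 28.6% → the team plan
Overall: the team plan 147/194 = 75.8%, the annual plan 95/142 = 66.9% → the team plan
The team plan wins overall and in every signup group — no reversal.

Yes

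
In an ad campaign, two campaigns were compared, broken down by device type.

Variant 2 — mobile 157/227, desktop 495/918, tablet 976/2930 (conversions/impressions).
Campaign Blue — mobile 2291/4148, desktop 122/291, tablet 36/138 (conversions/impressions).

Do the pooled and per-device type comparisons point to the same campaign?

No

Mobile: Variant 2 157/227 = 69.2%, Campaign Blue 2291/4148 = 55.2% → Variant 2
Desktop: Variant 2 495/918 = 53.9%, Campaign Blue 122/291 = 41.9% → Variant 2
Tablet: Variant 2 976/2930 = 33.3%, Campaign Blue 36/138 = 26.1% → Variant 2
Overall: Variant 2 1628/4075 = 40.0%, Campaign Blue 2449/4577 = 53.5% → Campaign Blue
Variant 2 wins each device group but Campaign Blue wins overall — the comparison reverses. Variant 2's impressions skew toward tablet, which has a lower base rate.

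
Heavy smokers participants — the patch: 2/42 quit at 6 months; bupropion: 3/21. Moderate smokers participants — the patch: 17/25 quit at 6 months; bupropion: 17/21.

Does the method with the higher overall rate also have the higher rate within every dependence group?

Yes

Heavy smokers: the patch 2/42 = 4.8%, bupropion 3/21 = 14.3% → bupropion
Moderate smokers: the patch 17/25 = 68.0%, bupropion 17/21 = 81.0% → bupropion
Overall: the patch 19/67 = 28.4%, bupropion 20/42 = 47.6% → bupropion
Bupropion wins overall and in every dependence group — no reversal.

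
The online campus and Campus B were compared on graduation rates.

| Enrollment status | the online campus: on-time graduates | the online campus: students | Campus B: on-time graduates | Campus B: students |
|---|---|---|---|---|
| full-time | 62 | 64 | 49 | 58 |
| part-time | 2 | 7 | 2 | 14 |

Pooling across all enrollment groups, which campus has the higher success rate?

the online campus

Full-time: the online campus 62/64 = 96.9%, Campus B 49/58 = 84.5% → the online campus
Part-time: the online campus 2/7 = 28.6%, Campus B 2/14 = 14.3% → the online campus
Overall: the online campus 64/71 = 90.1%, Campus B 51/72 = 70.8% → the online campus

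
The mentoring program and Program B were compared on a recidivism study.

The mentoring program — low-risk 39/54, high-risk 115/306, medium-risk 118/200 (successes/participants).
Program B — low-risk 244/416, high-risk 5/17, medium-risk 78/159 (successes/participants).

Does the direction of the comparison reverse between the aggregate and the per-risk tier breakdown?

Low-risk: the mentoring program 39/54 = 72.2%, Program B 244/416 = 58.7% → the mentoring program
High-risk: the mentoring program 115/306 = 37.6%, Program B 5/17 = 29.4% → the mentoring program
Medium-risk: the mentoring program 118/200 = 59.0%, Program B 78/159 = 49.1% → the mentoring program
Overall: the mentoring program 272/560 = 48.6%, Program B 327/592 = 55.2% → Program B
The mentoring program wins each risk group but Program B wins overall — the comparison reverses. The mentoring program's participants skew toward high-risk, which has a lower base rate.

Yes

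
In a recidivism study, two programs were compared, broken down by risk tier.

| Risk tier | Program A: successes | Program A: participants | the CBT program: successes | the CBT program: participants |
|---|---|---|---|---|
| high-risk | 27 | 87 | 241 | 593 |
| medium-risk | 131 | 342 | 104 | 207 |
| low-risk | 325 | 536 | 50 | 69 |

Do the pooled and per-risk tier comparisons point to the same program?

No

High-risk: Program A 27/87 = 31.0%, the CBT program 241/593 = 40.6% → the CBT program
Medium-risk: Program A 131/342 = 38.3%, the CBT program 104/207 = 50.2% → the CBT program
Low-risk: Program A 325/536 = 60.6%, the CBT program 50/69 = 72.5% → the CBT program
Overall: Program A 483/965 = 50.1%, the CBT program 395/869 = 45.5% → Program A
The CBT program wins each risk group but Program A wins overall — the comparison reverses. The CBT program's participants skew toward high-risk, which has a lower base rate.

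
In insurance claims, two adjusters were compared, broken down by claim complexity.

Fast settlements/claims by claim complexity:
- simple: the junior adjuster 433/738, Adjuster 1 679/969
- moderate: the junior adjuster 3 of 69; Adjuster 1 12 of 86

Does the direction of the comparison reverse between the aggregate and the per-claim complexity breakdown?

Simple: the junior adjuster 433/738 = 58.7%, Adjuster 1 679/969 = 70.1% → Adjuster 1
Moderate: the junior adjuster 3/69 = 4.3%, Adjuster 1 12/86 = 14.0% → Adjuster 1
Overall: the junior adjuster 436/807 = 54.0%, Adjuster 1 691/1055 = 65.5% → Adjuster 1
Adjuster 1 wins overall and in every claim group — no reversal.

No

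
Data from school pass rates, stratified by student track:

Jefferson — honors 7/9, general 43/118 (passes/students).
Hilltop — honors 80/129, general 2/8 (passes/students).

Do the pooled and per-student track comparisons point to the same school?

No

Honors: Jefferson 7/9 = 77.8%, Hilltop 80/129 = 62.0% → Jefferson
General: Jefferson 43/118 = 36.4%, Hilltop 2/8 = 25.0% → Jefferson
Overall: Jefferson 50/127 = 39.4%, Hilltop 82/137 = 59.9% → Hilltop
Jefferson wins each student group but Hilltop wins overall — the comparison reverses. Jefferson's students skew toward general, which has a lower base rate.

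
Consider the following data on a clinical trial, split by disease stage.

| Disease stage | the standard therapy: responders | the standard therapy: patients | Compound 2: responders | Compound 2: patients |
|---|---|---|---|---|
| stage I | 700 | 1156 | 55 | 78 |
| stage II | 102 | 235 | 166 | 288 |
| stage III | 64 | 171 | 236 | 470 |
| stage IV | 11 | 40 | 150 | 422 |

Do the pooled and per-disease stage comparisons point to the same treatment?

No

Stage I: the standard therapy 700/1156 = 60.6%, Compound 2 55/78 = 70.5% → Compound 2
Stage II: the standard therapy 102/235 = 43.4%, Compound 2 166/288 = 57.6% → Compound 2
Stage III: the standard therapy 64/171 = 37.4%, Compound 2 236/470 = 50.2% → Compound 2
Stage IV: the standard therapy 11/40 = 27.5%, Compound 2 150/422 = 35.5% → Compound 2
Overall: the standard therapy 877/1602 = 54.7%, Compound 2 607/1258 = 48.3% → the standard therapy
Compound 2 wins each disease group but the standard therapy wins overall — the comparison reverses. Compound 2's patients skew toward stage IV, which has a lower base rate.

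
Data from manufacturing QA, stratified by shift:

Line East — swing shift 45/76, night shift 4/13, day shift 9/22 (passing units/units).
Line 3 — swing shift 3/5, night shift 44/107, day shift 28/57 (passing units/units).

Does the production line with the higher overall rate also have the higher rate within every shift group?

No

Swing shift: Line East 45/76 = 59.2%, Line 3 3/5 = 60.0% → Line 3
Night shift: Line East 4/13 = 30.8%, Line 3 44/107 = 41.1% → Line 3
Day shift: Line East 9/22 = 40.9%, Line 3 28/57 = 49.1% → Line 3
Overall: Line East 58/111 = 52.3%, Line 3 75/169 = 44.4% → Line East
Line 3 wins each shift group but Line East wins overall — the comparison reverses. Line 3's units skew toward night shift, which has a lower base rate.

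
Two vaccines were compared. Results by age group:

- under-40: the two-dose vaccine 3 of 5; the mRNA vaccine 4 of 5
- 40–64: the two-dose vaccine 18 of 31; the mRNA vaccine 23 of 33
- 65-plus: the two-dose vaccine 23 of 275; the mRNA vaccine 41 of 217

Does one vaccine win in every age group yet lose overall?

Under-40: the two-dose vaccine 3/5 = 60.0%, the mRNA vaccine 4/5 = 80.0% → the mRNA vaccine
40–64: the two-dose vaccine 18/31 = 58.1%, the mRNA vaccine 23/33 = 69.7% → the mRNA vaccine
65-plus: the two-dose vaccine 23/275 = 8.4%, the mRNA vaccine 41/217 = 18.9% → the mRNA vaccine
Overall: the two-dose vaccine 44/311 = 14.1%, the mRNA vaccine 68/255 = 26.7% → the mRNA vaccine
The mRNA vaccine wins overall and in every age group — no reversal.

No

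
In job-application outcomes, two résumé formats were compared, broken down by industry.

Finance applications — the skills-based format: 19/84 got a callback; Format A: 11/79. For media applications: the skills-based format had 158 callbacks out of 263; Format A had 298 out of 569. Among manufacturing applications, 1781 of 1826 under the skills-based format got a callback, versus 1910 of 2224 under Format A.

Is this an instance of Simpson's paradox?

No

Finance: the skills-based format 19/84 = 22.6%, Format A 11/79 = 13.9% → the skills-based format
Media: the skills-based format 158/263 = 60.1%, Format A 298/569 = 52.4% → the skills-based format
Manufacturing: the skills-based format 1781/1826 = 97.5%, Format A 1910/2224 = 85.9% → the skills-based format
Overall: the skills-based format 1958/2173 = 90.1%, Format A 2219/2872 = 77.3% → the skills-based format
The skills-based format wins overall and in every industry group — no reversal.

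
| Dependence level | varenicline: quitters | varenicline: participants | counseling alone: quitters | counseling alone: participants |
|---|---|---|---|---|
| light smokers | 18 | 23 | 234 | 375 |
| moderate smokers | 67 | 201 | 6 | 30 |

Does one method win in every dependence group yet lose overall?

Light smokers: varenicline 18/23 = 78.3%, counseling alone 234/375 = 62.4% → varenicline
Moderate smokers: varenicline 67/201 = 33.3%, counseling alone 6/30 = 20.0% → varenicline
Overall: varenicline 85/224 = 37.9%, counseling alone 240/405 = 59.3% → counseling alone
Varenicline wins each dependence group but counseling alone wins overall — the comparison reverses. Varenicline's participants skew toward moderate smokers, which has a lower base rate.

Yes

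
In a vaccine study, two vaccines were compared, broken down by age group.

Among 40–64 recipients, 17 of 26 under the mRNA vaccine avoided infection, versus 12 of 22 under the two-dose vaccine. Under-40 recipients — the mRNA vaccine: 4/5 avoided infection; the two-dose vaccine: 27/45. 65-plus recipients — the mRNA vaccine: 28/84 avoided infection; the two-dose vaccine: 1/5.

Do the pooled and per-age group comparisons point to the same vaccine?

No

40–64: the mRNA vaccine 17/26 = 65.4%, the two-dose vaccine 12/22 = 54.5% → the mRNA vaccine
Under-40: the mRNA vaccine 4/5 = 80.0%, the two-dose vaccine 27/45 = 60.0% → the mRNA vaccine
65-plus: the mRNA vaccine 28/84 = 33.3%, the two-dose vaccine 1/5 = 20.0% → the mRNA vaccine
Overall: the mRNA vaccine 49/115 = 42.6%, the two-dose vaccine 40/72 = 55.6% → the two-dose vaccine
The mRNA vaccine wins each age group but the two-dose vaccine wins overall — the comparison reverses. The mRNA vaccine's recipients skew toward 65-plus, which has a lower base rate.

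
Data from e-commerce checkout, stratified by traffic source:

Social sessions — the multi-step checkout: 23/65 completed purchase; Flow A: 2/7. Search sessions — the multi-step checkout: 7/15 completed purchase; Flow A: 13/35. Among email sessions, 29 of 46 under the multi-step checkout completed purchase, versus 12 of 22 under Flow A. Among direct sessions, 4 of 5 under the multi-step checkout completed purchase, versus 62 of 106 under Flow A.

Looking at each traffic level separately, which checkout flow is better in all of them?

the multi-step checkout

Social: the multi-step checkout 23/65 = 35.4%, Flow A 2/7 = 28.6% → the multi-step checkout
Search: the multi-step checkout 7/15 = 46.7%, Flow A 13/35 = 37.1% → the multi-step checkout
Email: the multi-step checkout 29/46 = 63.0%, Flow A 12/22 = 54.5% → the multi-step checkout
Direct: the multi-step checkout 4/5 = 80.0%, Flow A 62/106 = 58.5% → the multi-step checkout
The multi-step checkout has the higher rate in all 4 groups.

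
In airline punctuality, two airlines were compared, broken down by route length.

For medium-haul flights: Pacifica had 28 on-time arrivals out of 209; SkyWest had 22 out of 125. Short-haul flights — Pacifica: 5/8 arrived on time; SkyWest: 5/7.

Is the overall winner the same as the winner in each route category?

Yes

Medium-haul: Pacifica 28/209 = 13.4%, SkyWest 22/125 = 17.6% → SkyWest
Short-haul: Pacifica 5/8 = 62.5%, SkyWest 5/7 = 71.4% → SkyWest
Overall: Pacifica 33/217 = 15.2%, SkyWest 27/132 = 20.5% → SkyWest
SkyWest wins overall and in every route group — no reversal.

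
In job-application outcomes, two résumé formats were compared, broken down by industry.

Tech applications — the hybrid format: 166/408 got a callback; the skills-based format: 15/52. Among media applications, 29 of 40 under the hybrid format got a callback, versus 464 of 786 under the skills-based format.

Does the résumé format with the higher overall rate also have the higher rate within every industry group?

Tech: the hybrid format 166/408 = 40.7%, the skills-based format 15/52 = 28.8% → the hybrid format
Media: the hybrid format 29/40 = 72.5%, the skills-based format 464/786 = 59.0% → the hybrid format
Overall: the hybrid format 195/448 = 43.5%, the skills-based format 479/838 = 57.2% → the skills-based format
The hybrid format wins each industry group but the skills-based format wins overall — the comparison reverses. The hybrid format's applications skew toward tech, which has a lower base rate.

No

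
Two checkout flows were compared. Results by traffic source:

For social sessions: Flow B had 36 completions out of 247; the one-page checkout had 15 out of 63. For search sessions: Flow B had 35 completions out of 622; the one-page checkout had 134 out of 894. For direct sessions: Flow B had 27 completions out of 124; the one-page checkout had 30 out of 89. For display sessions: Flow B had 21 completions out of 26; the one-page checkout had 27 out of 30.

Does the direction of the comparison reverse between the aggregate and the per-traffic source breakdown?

No

Social: Flow B 36/247 = 14.6%, the one-page checkout 15/63 = 23.8% → the one-page checkout
Search: Flow B 35/622 = 5.6%, the one-page checkout 134/894 = 15.0% → the one-page checkout
Direct: Flow B 27/124 = 21.8%, the one-page checkout 30/89 = 33.7% → the one-page checkout
Display: Flow B 21/26 = 80.8%, the one-page checkout 27/30 = 90.0% → the one-page checkout
Overall: Flow B 119/1019 = 11.7%, the one-page checkout 206/1076 = 19.1% → the one-page checkout
The one-page checkout wins overall and in every traffic group — no reversal.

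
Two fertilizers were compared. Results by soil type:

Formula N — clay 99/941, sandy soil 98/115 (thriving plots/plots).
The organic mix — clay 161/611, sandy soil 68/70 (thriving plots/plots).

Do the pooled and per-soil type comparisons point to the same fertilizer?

Yes

Clay: Formula N 99/941 = 10.5%, the organic mix 161/611 = 26.4% → the organic mix
Sandy soil: Formula N 98/115 = 85.2%, the organic mix 68/70 = 97.1% → the organic mix
Overall: Formula N 197/1056 = 18.7%, the organic mix 229/681 = 33.6% → the organic mix
The organic mix wins overall and in every soil group — no reversal.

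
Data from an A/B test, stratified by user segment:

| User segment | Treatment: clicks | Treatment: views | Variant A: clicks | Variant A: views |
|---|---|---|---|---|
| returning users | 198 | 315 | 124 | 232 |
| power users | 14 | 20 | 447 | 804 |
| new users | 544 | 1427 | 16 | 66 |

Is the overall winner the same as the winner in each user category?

Returning users: Treatment 198/315 = 62.9%, Variant A 124/232 = 53.4% → Treatment
Power users: Treatment 14/20 = 70.0%, Variant A 447/804 = 55.6% → Treatment
New users: Treatment 544/1427 = 38.1%, Variant A 16/66 = 24.2% → Treatment
Overall: Treatment 756/1762 = 42.9%, Variant A 587/1102 = 53.3% → Variant A
Treatment wins each user group but Variant A wins overall — the comparison reverses. Treatment's views skew toward new users, which has a lower base rate.

No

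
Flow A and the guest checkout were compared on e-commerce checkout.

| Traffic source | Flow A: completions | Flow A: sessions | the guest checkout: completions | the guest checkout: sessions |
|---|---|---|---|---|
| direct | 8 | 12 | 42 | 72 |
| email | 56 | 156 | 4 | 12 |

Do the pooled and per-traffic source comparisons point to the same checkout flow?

No

Direct: Flow A 8/12 = 66.7%, the guest checkout 42/72 = 58.3% → Flow A
Email: Flow A 56/156 = 35.9%, the guest checkout 4/12 = 33.3% → Flow A
Overall: Flow A 64/168 = 38.1%, the guest checkout 46/84 = 54.8% → the guest checkout
Flow A wins each traffic group but the guest checkout wins overall — the comparison reverses. Flow A's sessions skew toward email, which has a lower base rate.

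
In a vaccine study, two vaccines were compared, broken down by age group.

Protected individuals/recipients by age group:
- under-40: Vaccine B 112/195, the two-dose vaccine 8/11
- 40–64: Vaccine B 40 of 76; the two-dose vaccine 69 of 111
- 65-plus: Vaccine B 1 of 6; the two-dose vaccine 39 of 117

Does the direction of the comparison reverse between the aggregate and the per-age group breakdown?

Under-40: Vaccine B 112/195 = 57.4%, the two-dose vaccine 8/11 = 72.7% → the two-dose vaccine
40–64: Vaccine B 40/76 = 52.6%, the two-dose vaccine 69/111 = 62.2% → the two-dose vaccine
65-plus: Vaccine B 1/6 = 16.7%, the two-dose vaccine 39/117 = 33.3% → the two-dose vaccine
Overall: Vaccine B 153/277 = 55.2%, the two-dose vaccine 116/239 = 48.5% → Vaccine B
The two-dose vaccine wins each age group but Vaccine B wins overall — the comparison reverses. The two-dose vaccine's recipients skew toward 65-plus, which has a lower base rate.

Yes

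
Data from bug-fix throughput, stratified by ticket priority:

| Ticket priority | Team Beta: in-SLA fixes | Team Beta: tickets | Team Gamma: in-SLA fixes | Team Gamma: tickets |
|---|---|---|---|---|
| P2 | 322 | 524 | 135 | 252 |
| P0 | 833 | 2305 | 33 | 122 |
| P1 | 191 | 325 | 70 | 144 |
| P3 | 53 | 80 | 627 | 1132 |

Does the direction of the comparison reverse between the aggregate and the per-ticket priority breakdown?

P2: Team Beta 322/524 = 61.5%, Team Gamma 135/252 = 53.6% → Team Beta
P0: Team Beta 833/2305 = 36.1%, Team Gamma 33/122 = 27.0% → Team Beta
P1: Team Beta 191/325 = 58.8%, Team Gamma 70/144 = 48.6% → Team Beta
P3: Team Beta 53/80 = 66.2%, Team Gamma 627/1132 = 55.4% → Team Beta
Overall: Team Beta 1399/3234 = 43.3%, Team Gamma 865/1650 = 52.4% → Team Gamma
Team Beta wins each ticket group but Team Gamma wins overall — the comparison reverses. Team Beta's tickets skew toward P0, which has a lower base rate.

Yes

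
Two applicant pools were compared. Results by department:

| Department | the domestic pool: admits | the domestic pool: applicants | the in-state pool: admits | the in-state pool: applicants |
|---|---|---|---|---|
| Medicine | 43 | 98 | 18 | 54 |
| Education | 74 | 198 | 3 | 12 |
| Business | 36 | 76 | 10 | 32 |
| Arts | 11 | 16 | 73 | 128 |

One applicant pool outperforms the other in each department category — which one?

Medicine: the domestic pool 43/98 = 43.9%, the in-state pool 18/54 = 33.3% → the domestic pool
Education: the domestic pool 74/198 = 37.4%, the in-state pool 3/12 = 25.0% → the domestic pool
Business: the domestic pool 36/76 = 47.4%, the in-state pool 10/32 = 31.2% → the domestic pool
Arts: the domestic pool 11/16 = 68.8%, the in-state pool 73/128 = 57.0% → the domestic pool
The domestic pool has the higher rate in all 4 groups.

the domestic pool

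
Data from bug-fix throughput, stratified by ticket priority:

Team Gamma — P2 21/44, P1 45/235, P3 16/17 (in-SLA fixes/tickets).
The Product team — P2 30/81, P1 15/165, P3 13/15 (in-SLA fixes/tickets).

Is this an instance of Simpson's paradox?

No

P2: Team Gamma 21/44 = 47.7%, the Product team 30/81 = 37.0% → Team Gamma
P1: Team Gamma 45/235 = 19.1%, the Product team 15/165 = 9.1% → Team Gamma
P3: Team Gamma 16/17 = 94.1%, the Product team 13/15 = 86.7% → Team Gamma
Overall: Team Gamma 82/296 = 27.7%, the Product team 58/261 = 22.2% → Team Gamma
Team Gamma wins overall and in every ticket group — no reversal.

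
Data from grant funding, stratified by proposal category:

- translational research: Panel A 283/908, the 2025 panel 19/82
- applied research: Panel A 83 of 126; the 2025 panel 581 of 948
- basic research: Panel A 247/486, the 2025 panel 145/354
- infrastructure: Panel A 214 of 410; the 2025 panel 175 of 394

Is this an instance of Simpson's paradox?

Yes

Translational research: Panel A 283/908 = 31.2%, the 2025 panel 19/82 = 23.2% → Panel A
Applied research: Panel A 83/126 = 65.9%, the 2025 panel 581/948 = 61.3% → Panel A
Basic research: Panel A 247/486 = 50.8%, the 2025 panel 145/354 = 41.0% → Panel A
Infrastructure: Panel A 214/410 = 52.2%, the 2025 panel 175/394 = 44.4% → Panel A
Overall: Panel A 827/1930 = 42.8%, the 2025 panel 920/1778 = 51.7% → the 2025 panel
Panel A wins each proposal group but the 2025 panel wins overall — the comparison reverses. Panel A's proposals skew toward translational research, which has a lower base rate.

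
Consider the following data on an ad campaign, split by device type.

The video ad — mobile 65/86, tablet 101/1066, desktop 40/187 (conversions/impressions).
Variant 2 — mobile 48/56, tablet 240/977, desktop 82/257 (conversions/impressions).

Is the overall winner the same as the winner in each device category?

Mobile: the video ad 65/86 = 75.6%, Variant 2 48/56 = 85.7% → Variant 2
Tablet: the video ad 101/1066 = 9.5%, Variant 2 240/977 = 24.6% → Variant 2
Desktop: the video ad 40/187 = 21.4%, Variant 2 82/257 = 31.9% → Variant 2
Overall: the video ad 206/1339 = 15.4%, Variant 2 370/1290 = 28.7% → Variant 2
Variant 2 wins overall and in every device group — no reversal.

Yes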